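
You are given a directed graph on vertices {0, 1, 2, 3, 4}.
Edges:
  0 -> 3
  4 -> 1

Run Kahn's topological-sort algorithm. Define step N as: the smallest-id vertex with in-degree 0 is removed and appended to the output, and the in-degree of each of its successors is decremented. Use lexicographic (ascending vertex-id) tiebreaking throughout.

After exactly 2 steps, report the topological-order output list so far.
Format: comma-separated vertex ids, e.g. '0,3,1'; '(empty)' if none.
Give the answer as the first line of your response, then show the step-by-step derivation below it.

0,2

step 1: output 0; order=[0]; indeg=(0,1,0,0,0)
step 2: output 2; order=[0,2]; indeg=(0,1,0,0,0)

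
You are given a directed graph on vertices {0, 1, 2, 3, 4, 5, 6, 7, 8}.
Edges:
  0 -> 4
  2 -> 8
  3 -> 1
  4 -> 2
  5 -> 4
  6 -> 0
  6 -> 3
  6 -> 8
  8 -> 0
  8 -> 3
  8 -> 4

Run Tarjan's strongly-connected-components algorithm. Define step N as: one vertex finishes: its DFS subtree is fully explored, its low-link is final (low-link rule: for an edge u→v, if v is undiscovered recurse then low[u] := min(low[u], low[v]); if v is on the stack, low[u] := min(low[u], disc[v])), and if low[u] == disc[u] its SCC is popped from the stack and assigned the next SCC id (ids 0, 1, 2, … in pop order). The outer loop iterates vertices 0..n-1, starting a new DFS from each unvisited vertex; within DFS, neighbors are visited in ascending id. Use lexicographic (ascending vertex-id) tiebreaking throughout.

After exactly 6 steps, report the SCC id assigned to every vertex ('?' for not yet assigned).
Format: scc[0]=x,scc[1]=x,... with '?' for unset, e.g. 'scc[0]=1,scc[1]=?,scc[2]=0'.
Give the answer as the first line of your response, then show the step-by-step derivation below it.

scc[0]=2,scc[1]=0,scc[2]=2,scc[3]=1,scc[4]=2,scc[5]=?,scc[6]=?,scc[7]=?,scc[8]=2

step 1: low=(low[0]=0,low[1]=5,low[2]=2,low[3]=4,low[4]=1,low[5]=?,low[6]=?,low[7]=?,low[8]=0); scc=(scc[0]=?,scc[1]=0,scc[2]=?,scc[3]=?,scc[4]=?,scc[5]=?,scc[6]=?,scc[7]=?,scc[8]=?)
step 2: low=(low[0]=0,low[1]=5,low[2]=2,low[3]=4,low[4]=1,low[5]=?,low[6]=?,low[7]=?,low[8]=0); scc=(scc[0]=?,scc[1]=0,scc[2]=?,scc[3]=1,scc[4]=?,scc[5]=?,scc[6]=?,scc[7]=?,scc[8]=?)
step 3: low=(low[0]=0,low[1]=5,low[2]=2,low[3]=4,low[4]=1,low[5]=?,low[6]=?,low[7]=?,low[8]=0); scc=(scc[0]=?,scc[1]=0,scc[2]=?,scc[3]=1,scc[4]=?,scc[5]=?,scc[6]=?,scc[7]=?,scc[8]=?)
step 4: low=(low[0]=0,low[1]=5,low[2]=0,low[3]=4,low[4]=1,low[5]=?,low[6]=?,low[7]=?,low[8]=0); scc=(scc[0]=?,scc[1]=0,scc[2]=?,scc[3]=1,scc[4]=?,scc[5]=?,scc[6]=?,scc[7]=?,scc[8]=?)
step 5: low=(low[0]=0,low[1]=5,low[2]=0,low[3]=4,low[4]=0,low[5]=?,low[6]=?,low[7]=?,low[8]=0); scc=(scc[0]=?,scc[1]=0,scc[2]=?,scc[3]=1,scc[4]=?,scc[5]=?,scc[6]=?,scc[7]=?,scc[8]=?)
step 6: low=(low[0]=0,low[1]=5,low[2]=0,low[3]=4,low[4]=0,low[5]=?,low[6]=?,low[7]=?,low[8]=0); scc=(scc[0]=2,scc[1]=0,scc[2]=2,scc[3]=1,scc[4]=2,scc[5]=?,scc[6]=?,scc[7]=?,scc[8]=2)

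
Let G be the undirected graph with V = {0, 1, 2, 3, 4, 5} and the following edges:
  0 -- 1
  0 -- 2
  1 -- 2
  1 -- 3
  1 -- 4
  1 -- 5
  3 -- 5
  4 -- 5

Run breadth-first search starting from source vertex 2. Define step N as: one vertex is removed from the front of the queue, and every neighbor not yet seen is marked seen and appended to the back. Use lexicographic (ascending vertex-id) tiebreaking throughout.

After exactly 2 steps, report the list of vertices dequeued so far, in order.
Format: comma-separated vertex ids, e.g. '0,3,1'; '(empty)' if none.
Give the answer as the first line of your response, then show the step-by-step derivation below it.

2,0

step 1: dequeue 2; queue=[0,1]; order=2
step 2: dequeue 0; queue=[1]; order=2,0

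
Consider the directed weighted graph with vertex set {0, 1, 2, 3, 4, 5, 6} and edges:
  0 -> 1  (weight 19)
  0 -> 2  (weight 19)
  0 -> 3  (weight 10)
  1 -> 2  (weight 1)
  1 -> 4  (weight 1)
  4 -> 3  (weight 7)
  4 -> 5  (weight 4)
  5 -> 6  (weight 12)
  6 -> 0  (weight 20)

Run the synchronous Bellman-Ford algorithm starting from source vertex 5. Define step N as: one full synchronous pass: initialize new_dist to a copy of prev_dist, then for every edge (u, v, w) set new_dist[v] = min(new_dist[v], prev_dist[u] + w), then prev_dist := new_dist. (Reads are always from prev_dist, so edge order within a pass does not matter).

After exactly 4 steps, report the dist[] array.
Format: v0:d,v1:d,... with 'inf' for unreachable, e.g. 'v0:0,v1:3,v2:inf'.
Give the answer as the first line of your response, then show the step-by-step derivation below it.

v0:32,v1:51,v2:51,v3:42,v4:52,v5:0,v6:12

step 1: dist = v0:inf,v1:inf,v2:inf,v3:inf,v4:inf,v5:0,v6:12
step 2: dist = v0:32,v1:inf,v2:inf,v3:inf,v4:inf,v5:0,v6:12
step 3: dist = v0:32,v1:51,v2:51,v3:42,v4:inf,v5:0,v6:12
step 4: dist = v0:32,v1:51,v2:51,v3:42,v4:52,v5:0,v6:12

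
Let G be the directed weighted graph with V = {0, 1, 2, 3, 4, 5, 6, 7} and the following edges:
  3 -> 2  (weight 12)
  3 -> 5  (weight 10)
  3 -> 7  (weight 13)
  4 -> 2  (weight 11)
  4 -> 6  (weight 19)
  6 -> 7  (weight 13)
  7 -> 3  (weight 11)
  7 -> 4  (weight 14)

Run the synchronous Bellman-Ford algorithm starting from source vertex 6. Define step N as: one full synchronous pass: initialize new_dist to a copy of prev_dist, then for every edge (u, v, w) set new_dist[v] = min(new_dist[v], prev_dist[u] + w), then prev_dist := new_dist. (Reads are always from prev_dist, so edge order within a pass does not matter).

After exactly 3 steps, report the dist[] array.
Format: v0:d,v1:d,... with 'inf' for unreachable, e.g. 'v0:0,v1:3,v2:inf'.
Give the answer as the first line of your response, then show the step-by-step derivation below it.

v0:inf,v1:inf,v2:36,v3:24,v4:27,v5:34,v6:0,v7:13

step 1: dist = v0:inf,v1:inf,v2:inf,v3:inf,v4:inf,v5:inf,v6:0,v7:13
step 2: dist = v0:inf,v1:inf,v2:inf,v3:24,v4:27,v5:inf,v6:0,v7:13
step 3: dist = v0:inf,v1:inf,v2:36,v3:24,v4:27,v5:34,v6:0,v7:13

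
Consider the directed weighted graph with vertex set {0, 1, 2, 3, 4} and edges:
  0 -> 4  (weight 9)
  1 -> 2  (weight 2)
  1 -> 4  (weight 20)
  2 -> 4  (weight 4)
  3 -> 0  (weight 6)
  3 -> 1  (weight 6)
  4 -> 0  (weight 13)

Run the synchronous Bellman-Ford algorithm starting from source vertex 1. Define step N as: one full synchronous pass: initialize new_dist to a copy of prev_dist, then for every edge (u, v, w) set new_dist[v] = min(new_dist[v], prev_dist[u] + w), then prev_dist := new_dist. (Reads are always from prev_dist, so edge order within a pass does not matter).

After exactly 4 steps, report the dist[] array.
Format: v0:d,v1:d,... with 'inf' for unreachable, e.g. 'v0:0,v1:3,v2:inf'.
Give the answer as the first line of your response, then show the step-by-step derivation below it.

v0:19,v1:0,v2:2,v3:inf,v4:6

step 1: dist = v0:inf,v1:0,v2:2,v3:inf,v4:20
step 2: dist = v0:33,v1:0,v2:2,v3:inf,v4:6
step 3: dist = v0:19,v1:0,v2:2,v3:inf,v4:6
step 4: dist = v0:19,v1:0,v2:2,v3:inf,v4:6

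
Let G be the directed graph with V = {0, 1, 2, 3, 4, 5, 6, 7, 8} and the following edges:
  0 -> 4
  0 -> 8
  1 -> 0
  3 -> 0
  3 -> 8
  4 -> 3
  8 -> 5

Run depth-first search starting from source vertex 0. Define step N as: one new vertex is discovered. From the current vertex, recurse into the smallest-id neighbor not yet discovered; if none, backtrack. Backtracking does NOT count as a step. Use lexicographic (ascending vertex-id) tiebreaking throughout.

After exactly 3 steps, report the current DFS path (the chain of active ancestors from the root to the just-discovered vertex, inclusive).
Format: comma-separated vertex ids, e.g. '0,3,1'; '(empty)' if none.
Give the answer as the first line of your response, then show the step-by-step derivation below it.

0,4,3

step 1: discover 0; path=0; order=0
step 2: discover 4; path=0>4; order=0,4
step 3: discover 3; path=0>4>3; order=0,4,3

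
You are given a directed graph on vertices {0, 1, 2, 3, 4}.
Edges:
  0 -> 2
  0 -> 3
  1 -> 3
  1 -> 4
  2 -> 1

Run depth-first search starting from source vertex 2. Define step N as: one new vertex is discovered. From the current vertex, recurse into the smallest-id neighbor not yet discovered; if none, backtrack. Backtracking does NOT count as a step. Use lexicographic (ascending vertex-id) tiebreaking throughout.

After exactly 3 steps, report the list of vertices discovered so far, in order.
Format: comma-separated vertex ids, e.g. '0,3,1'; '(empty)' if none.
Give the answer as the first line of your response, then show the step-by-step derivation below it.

2,1,3

step 1: discover 2; path=2; order=2
step 2: discover 1; path=2>1; order=2,1
step 3: discover 3; path=2>1>3; order=2,1,3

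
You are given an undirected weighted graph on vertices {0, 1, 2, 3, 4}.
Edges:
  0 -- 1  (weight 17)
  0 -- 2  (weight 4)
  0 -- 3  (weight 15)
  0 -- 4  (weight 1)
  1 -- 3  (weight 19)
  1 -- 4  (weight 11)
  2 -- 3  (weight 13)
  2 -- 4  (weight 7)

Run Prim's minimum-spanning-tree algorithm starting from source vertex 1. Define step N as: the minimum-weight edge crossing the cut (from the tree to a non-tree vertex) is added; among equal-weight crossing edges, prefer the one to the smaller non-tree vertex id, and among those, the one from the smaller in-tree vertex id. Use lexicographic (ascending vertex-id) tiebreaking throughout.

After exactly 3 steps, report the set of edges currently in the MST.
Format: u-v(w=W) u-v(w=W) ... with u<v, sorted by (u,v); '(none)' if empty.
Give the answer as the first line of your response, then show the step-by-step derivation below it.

0-2(w=4) 0-4(w=1) 1-4(w=11)

step 1: add edge 1-4 (w=11); MST = {1-4(w=11)}
step 2: add edge 0-4 (w=1); MST = {0-4(w=1) 1-4(w=11)}
step 3: add edge 0-2 (w=4); MST = {0-2(w=4) 0-4(w=1) 1-4(w=11)}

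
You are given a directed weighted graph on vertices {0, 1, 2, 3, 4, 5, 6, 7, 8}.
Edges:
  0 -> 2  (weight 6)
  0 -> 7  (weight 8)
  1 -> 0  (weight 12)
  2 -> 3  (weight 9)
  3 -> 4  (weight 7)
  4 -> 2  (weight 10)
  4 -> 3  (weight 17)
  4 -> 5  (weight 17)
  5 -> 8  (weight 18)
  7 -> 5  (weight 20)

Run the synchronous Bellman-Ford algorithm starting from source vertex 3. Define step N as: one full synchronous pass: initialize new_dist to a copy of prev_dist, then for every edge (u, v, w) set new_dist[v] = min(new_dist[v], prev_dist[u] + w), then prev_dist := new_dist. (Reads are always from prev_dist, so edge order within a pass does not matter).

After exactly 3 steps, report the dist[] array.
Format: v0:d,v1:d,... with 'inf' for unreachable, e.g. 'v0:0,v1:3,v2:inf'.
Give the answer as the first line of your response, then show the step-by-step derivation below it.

v0:inf,v1:inf,v2:17,v3:0,v4:7,v5:24,v6:inf,v7:inf,v8:42

step 1: dist = v0:inf,v1:inf,v2:inf,v3:0,v4:7,v5:inf,v6:inf,v7:inf,v8:inf
step 2: dist = v0:inf,v1:inf,v2:17,v3:0,v4:7,v5:24,v6:inf,v7:inf,v8:inf
step 3: dist = v0:inf,v1:inf,v2:17,v3:0,v4:7,v5:24,v6:inf,v7:inf,v8:42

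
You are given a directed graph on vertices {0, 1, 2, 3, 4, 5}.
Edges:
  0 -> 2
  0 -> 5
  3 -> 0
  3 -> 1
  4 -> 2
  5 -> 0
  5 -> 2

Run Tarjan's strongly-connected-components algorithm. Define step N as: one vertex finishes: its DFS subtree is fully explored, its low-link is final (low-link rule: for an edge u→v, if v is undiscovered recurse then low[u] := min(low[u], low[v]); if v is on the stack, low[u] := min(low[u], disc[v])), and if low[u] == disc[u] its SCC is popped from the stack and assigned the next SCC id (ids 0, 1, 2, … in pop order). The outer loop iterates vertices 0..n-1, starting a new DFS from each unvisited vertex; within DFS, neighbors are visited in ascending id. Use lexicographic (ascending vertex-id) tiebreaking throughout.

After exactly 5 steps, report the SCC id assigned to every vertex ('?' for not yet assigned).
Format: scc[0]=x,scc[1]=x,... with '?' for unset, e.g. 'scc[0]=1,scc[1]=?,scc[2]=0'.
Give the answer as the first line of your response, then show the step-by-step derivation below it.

scc[0]=1,scc[1]=2,scc[2]=0,scc[3]=3,scc[4]=?,scc[5]=1

step 1: low=(low[0]=0,low[1]=?,low[2]=1,low[3]=?,low[4]=?,low[5]=?); scc=(scc[0]=?,scc[1]=?,scc[2]=0,scc[3]=?,scc[4]=?,scc[5]=?)
step 2: low=(low[0]=0,low[1]=?,low[2]=1,low[3]=?,low[4]=?,low[5]=0); scc=(scc[0]=?,scc[1]=?,scc[2]=0,scc[3]=?,scc[4]=?,scc[5]=?)
step 3: low=(low[0]=0,low[1]=?,low[2]=1,low[3]=?,low[4]=?,low[5]=0); scc=(scc[0]=1,scc[1]=?,scc[2]=0,scc[3]=?,scc[4]=?,scc[5]=1)
step 4: low=(low[0]=0,low[1]=3,low[2]=1,low[3]=?,low[4]=?,low[5]=0); scc=(scc[0]=1,scc[1]=2,scc[2]=0,scc[3]=?,scc[4]=?,scc[5]=1)
step 5: low=(low[0]=0,low[1]=3,low[2]=1,low[3]=4,low[4]=?,low[5]=0); scc=(scc[0]=1,scc[1]=2,scc[2]=0,scc[3]=3,scc[4]=?,scc[5]=1)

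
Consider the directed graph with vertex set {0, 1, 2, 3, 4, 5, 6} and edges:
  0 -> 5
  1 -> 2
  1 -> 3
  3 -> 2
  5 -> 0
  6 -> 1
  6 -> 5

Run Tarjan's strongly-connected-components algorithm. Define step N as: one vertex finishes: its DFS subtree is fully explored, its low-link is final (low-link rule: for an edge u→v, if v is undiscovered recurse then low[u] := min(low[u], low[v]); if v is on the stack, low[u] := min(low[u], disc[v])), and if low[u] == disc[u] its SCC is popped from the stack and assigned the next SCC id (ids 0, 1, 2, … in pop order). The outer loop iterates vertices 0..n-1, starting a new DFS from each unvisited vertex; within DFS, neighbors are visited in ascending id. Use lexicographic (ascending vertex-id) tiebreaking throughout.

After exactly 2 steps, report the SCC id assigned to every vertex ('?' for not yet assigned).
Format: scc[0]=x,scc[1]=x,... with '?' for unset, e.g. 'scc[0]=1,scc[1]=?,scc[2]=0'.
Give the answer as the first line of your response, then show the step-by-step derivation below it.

scc[0]=0,scc[1]=?,scc[2]=?,scc[3]=?,scc[4]=?,scc[5]=0,scc[6]=?

step 1: low=(low[0]=0,low[1]=?,low[2]=?,low[3]=?,low[4]=?,low[5]=0,low[6]=?); scc=(scc[0]=?,scc[1]=?,scc[2]=?,scc[3]=?,scc[4]=?,scc[5]=?,scc[6]=?)
step 2: low=(low[0]=0,low[1]=?,low[2]=?,low[3]=?,low[4]=?,low[5]=0,low[6]=?); scc=(scc[0]=0,scc[1]=?,scc[2]=?,scc[3]=?,scc[4]=?,scc[5]=0,scc[6]=?)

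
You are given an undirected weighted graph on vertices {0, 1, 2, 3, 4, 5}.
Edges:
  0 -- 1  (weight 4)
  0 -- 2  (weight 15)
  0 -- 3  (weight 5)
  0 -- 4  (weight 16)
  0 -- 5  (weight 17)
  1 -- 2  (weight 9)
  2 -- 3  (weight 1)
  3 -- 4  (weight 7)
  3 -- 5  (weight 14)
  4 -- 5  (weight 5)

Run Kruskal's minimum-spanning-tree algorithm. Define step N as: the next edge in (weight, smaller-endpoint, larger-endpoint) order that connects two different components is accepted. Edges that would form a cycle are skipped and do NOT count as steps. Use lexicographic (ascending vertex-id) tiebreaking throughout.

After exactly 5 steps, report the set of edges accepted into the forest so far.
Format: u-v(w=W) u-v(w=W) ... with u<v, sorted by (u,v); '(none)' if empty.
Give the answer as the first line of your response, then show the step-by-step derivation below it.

0-1(w=4) 0-3(w=5) 2-3(w=1) 3-4(w=7) 4-5(w=5)

step 1: add edge 2-3 (w=1); MST = {2-3(w=1)}
step 2: add edge 0-1 (w=4); MST = {0-1(w=4) 2-3(w=1)}
step 3: add edge 0-3 (w=5); MST = {0-1(w=4) 0-3(w=5) 2-3(w=1)}
step 4: add edge 4-5 (w=5); MST = {0-1(w=4) 0-3(w=5) 2-3(w=1) 4-5(w=5)}
step 5: add edge 3-4 (w=7); MST = {0-1(w=4) 0-3(w=5) 2-3(w=1) 3-4(w=7) 4-5(w=5)}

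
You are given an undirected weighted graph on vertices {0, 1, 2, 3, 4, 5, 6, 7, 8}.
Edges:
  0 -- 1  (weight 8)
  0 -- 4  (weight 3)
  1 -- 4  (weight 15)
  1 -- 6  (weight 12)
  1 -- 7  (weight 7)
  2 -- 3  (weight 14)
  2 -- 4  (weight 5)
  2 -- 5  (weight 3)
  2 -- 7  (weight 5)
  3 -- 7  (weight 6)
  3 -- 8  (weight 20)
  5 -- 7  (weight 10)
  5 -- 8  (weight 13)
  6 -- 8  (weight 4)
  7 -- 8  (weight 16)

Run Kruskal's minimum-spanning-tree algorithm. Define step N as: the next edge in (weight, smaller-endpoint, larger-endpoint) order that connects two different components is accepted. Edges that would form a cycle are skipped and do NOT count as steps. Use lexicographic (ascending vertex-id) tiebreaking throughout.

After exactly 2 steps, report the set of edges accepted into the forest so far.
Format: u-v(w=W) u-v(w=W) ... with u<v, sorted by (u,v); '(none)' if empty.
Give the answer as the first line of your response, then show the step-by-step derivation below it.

0-4(w=3) 2-5(w=3)

step 1: add edge 0-4 (w=3); MST = {0-4(w=3)}
step 2: add edge 2-5 (w=3); MST = {0-4(w=3) 2-5(w=3)}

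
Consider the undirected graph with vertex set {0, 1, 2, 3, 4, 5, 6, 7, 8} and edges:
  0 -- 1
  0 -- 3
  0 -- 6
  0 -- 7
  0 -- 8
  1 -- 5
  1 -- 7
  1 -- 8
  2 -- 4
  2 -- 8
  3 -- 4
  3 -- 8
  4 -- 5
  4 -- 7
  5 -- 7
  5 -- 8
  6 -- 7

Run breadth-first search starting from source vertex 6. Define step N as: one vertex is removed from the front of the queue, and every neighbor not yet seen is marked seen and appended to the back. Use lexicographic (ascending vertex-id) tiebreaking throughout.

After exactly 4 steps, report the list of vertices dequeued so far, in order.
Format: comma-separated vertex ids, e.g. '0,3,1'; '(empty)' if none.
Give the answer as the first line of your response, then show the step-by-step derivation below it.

6,0,7,1

step 1: dequeue 6; queue=[0,7]; order=6
step 2: dequeue 0; queue=[7,1,3,8]; order=6,0
step 3: dequeue 7; queue=[1,3,8,4,5]; order=6,0,7
step 4: dequeue 1; queue=[3,8,4,5]; order=6,0,7,1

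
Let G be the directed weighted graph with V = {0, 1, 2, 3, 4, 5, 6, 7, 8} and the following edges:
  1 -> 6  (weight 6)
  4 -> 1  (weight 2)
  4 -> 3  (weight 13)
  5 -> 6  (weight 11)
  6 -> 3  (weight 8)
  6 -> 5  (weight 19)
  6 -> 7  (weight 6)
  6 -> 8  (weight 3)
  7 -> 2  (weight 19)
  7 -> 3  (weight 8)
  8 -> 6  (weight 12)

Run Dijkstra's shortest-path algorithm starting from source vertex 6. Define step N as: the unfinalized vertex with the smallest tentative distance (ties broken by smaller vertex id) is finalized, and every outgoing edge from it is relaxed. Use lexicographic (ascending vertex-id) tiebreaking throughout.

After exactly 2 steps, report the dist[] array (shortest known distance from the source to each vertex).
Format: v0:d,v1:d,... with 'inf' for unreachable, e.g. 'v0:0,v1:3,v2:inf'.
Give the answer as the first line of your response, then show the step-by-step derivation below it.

v0:inf,v1:inf,v2:inf,v3:8,v4:inf,v5:19,v6:0,v7:6,v8:3

step 1: dist = v0:inf,v1:inf,v2:inf,v3:8,v4:inf,v5:19,v6:0,v7:6,v8:3
step 2: dist = v0:inf,v1:inf,v2:inf,v3:8,v4:inf,v5:19,v6:0,v7:6,v8:3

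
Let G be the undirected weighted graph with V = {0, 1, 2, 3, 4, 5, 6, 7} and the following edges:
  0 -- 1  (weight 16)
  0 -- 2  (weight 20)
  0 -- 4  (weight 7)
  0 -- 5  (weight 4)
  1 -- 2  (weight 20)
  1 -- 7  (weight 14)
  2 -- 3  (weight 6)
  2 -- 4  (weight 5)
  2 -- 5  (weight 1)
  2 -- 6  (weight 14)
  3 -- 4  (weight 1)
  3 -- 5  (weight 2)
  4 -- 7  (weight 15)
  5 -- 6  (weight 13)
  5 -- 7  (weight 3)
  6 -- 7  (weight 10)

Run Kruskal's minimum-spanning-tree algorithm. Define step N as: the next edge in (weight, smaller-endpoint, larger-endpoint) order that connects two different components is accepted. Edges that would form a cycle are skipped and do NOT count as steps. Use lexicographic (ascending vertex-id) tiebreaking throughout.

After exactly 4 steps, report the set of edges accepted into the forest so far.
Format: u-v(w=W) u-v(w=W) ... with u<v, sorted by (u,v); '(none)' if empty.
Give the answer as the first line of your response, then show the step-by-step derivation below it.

2-5(w=1) 3-4(w=1) 3-5(w=2) 5-7(w=3)

step 1: add edge 2-5 (w=1); MST = {2-5(w=1)}
step 2: add edge 3-4 (w=1); MST = {2-5(w=1) 3-4(w=1)}
step 3: add edge 3-5 (w=2); MST = {2-5(w=1) 3-4(w=1) 3-5(w=2)}
step 4: add edge 5-7 (w=3); MST = {2-5(w=1) 3-4(w=1) 3-5(w=2) 5-7(w=3)}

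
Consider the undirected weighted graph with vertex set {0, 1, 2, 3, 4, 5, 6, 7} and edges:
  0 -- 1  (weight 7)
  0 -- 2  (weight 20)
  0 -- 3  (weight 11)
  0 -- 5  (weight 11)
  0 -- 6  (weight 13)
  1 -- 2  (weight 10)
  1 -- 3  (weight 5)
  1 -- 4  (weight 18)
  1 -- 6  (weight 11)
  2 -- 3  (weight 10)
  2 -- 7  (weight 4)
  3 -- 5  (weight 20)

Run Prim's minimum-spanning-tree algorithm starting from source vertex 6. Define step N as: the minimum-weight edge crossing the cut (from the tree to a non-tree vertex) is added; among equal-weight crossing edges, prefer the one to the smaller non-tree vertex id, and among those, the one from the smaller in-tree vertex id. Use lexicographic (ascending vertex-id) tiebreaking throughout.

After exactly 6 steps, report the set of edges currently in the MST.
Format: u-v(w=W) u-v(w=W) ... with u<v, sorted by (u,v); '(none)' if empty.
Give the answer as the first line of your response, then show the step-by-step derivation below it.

0-1(w=7) 0-5(w=11) 1-2(w=10) 1-3(w=5) 1-6(w=11) 2-7(w=4)

step 1: add edge 1-6 (w=11); MST = {1-6(w=11)}
step 2: add edge 1-3 (w=5); MST = {1-3(w=5) 1-6(w=11)}
step 3: add edge 0-1 (w=7); MST = {0-1(w=7) 1-3(w=5) 1-6(w=11)}
step 4: add edge 1-2 (w=10); MST = {0-1(w=7) 1-2(w=10) 1-3(w=5) 1-6(w=11)}
step 5: add edge 2-7 (w=4); MST = {0-1(w=7) 1-2(w=10) 1-3(w=5) 1-6(w=11) 2-7(w=4)}
step 6: add edge 0-5 (w=11); MST = {0-1(w=7) 0-5(w=11) 1-2(w=10) 1-3(w=5) 1-6(w=11) 2-7(w=4)}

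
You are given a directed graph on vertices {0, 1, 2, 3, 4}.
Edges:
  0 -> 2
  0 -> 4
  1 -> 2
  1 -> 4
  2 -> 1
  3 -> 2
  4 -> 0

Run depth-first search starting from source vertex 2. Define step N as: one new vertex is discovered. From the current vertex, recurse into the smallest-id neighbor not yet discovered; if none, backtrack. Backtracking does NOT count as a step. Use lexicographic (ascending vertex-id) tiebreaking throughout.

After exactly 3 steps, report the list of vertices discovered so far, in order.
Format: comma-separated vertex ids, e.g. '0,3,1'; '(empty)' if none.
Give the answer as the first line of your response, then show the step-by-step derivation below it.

2,1,4

step 1: discover 2; path=2; order=2
step 2: discover 1; path=2>1; order=2,1
step 3: discover 4; path=2>1>4; order=2,1,4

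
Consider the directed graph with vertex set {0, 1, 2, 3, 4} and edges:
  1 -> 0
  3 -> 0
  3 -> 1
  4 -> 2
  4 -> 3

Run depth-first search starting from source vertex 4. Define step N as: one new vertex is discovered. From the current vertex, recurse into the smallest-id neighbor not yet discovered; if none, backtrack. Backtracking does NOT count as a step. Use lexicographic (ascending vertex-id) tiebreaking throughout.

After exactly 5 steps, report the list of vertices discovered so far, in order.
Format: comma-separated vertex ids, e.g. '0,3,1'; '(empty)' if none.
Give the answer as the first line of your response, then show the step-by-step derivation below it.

4,2,3,0,1

step 1: discover 4; path=4; order=4
step 2: discover 2; path=4>2; order=4,2
step 3: discover 3; path=4>3; order=4,2,3
step 4: discover 0; path=4>3>0; order=4,2,3,0
step 5: discover 1; path=4>3>1; order=4,2,3,0,1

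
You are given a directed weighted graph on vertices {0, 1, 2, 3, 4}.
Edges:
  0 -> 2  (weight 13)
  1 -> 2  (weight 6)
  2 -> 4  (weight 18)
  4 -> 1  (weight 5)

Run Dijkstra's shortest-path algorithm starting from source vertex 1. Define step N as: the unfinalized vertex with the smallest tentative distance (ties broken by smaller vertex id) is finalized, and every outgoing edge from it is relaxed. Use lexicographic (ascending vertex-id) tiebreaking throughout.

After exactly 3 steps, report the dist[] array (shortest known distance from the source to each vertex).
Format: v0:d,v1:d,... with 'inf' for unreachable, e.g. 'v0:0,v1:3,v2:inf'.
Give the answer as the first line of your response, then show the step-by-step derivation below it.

v0:inf,v1:0,v2:6,v3:inf,v4:24

step 1: dist = v0:inf,v1:0,v2:6,v3:inf,v4:inf
step 2: dist = v0:inf,v1:0,v2:6,v3:inf,v4:24
step 3: dist = v0:inf,v1:0,v2:6,v3:inf,v4:24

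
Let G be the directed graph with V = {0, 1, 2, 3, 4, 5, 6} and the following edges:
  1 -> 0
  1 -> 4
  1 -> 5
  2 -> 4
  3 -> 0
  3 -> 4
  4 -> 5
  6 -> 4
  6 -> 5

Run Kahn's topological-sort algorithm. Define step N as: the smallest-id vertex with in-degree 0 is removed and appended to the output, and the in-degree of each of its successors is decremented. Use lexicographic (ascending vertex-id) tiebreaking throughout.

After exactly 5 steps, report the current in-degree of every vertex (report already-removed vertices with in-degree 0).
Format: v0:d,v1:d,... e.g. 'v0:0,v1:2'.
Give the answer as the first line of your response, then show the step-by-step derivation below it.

v0:0,v1:0,v2:0,v3:0,v4:0,v5:1,v6:0

step 1: output 1; order=[1]; indeg=(1,0,0,0,3,2,0)
step 2: output 2; order=[1,2]; indeg=(1,0,0,0,2,2,0)
step 3: output 3; order=[1,2,3]; indeg=(0,0,0,0,1,2,0)
step 4: output 0; order=[1,2,3,0]; indeg=(0,0,0,0,1,2,0)
step 5: output 6; order=[1,2,3,0,6]; indeg=(0,0,0,0,0,1,0)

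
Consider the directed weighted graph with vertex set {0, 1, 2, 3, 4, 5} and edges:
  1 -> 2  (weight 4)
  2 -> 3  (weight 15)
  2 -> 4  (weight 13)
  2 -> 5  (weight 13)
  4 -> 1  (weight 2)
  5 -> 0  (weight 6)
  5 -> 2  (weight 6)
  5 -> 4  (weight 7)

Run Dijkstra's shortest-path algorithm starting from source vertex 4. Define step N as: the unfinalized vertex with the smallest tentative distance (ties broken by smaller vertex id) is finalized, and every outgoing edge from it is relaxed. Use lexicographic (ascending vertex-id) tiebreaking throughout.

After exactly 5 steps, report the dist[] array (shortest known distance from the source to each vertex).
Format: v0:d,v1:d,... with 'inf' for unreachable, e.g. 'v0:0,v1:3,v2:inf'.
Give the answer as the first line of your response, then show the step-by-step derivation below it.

v0:25,v1:2,v2:6,v3:21,v4:0,v5:19

step 1: dist = v0:inf,v1:2,v2:inf,v3:inf,v4:0,v5:inf
step 2: dist = v0:inf,v1:2,v2:6,v3:inf,v4:0,v5:inf
step 3: dist = v0:inf,v1:2,v2:6,v3:21,v4:0,v5:19
step 4: dist = v0:25,v1:2,v2:6,v3:21,v4:0,v5:19
step 5: dist = v0:25,v1:2,v2:6,v3:21,v4:0,v5:19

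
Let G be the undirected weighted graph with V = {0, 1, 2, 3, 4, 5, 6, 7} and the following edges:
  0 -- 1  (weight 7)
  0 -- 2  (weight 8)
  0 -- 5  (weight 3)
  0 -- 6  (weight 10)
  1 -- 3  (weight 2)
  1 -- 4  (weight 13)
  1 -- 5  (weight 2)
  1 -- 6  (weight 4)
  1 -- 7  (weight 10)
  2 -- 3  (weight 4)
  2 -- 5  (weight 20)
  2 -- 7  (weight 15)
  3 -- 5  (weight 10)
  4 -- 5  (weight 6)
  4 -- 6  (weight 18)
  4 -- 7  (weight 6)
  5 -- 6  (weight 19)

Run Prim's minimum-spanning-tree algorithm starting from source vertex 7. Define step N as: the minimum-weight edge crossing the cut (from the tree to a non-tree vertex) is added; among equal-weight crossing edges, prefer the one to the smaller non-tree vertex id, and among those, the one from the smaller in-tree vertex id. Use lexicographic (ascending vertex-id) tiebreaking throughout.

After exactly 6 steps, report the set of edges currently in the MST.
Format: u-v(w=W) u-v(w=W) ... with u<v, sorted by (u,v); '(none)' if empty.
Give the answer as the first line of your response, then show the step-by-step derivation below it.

0-5(w=3) 1-3(w=2) 1-5(w=2) 2-3(w=4) 4-5(w=6) 4-7(w=6)

step 1: add edge 4-7 (w=6); MST = {4-7(w=6)}
step 2: add edge 4-5 (w=6); MST = {4-5(w=6) 4-7(w=6)}
step 3: add edge 1-5 (w=2); MST = {1-5(w=2) 4-5(w=6) 4-7(w=6)}
step 4: add edge 1-3 (w=2); MST = {1-3(w=2) 1-5(w=2) 4-5(w=6) 4-7(w=6)}
step 5: add edge 0-5 (w=3); MST = {0-5(w=3) 1-3(w=2) 1-5(w=2) 4-5(w=6) 4-7(w=6)}
step 6: add edge 2-3 (w=4); MST = {0-5(w=3) 1-3(w=2) 1-5(w=2) 2-3(w=4) 4-5(w=6) 4-7(w=6)}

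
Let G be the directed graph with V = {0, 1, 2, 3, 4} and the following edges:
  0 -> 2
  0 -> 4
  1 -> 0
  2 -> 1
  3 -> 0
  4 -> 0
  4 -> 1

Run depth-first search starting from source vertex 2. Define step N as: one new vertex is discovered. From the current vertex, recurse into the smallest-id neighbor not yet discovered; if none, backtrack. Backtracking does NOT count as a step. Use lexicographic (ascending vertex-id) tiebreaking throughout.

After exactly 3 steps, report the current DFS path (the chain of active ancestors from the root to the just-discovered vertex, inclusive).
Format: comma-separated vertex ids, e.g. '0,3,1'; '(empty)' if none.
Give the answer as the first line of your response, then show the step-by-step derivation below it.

2,1,0

step 1: discover 2; path=2; order=2
step 2: discover 1; path=2>1; order=2,1
step 3: discover 0; path=2>1>0; order=2,1,0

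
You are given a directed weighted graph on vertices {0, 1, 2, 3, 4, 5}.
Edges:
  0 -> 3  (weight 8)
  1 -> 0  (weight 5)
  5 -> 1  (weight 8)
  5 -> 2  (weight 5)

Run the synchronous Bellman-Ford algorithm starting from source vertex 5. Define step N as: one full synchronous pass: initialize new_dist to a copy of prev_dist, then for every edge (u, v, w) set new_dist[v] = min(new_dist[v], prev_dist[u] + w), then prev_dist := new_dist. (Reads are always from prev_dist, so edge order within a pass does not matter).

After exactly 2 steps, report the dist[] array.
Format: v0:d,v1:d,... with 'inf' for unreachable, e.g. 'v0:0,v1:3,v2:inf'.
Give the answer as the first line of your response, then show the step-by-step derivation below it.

v0:13,v1:8,v2:5,v3:inf,v4:inf,v5:0

step 1: dist = v0:inf,v1:8,v2:5,v3:inf,v4:inf,v5:0
step 2: dist = v0:13,v1:8,v2:5,v3:inf,v4:inf,v5:0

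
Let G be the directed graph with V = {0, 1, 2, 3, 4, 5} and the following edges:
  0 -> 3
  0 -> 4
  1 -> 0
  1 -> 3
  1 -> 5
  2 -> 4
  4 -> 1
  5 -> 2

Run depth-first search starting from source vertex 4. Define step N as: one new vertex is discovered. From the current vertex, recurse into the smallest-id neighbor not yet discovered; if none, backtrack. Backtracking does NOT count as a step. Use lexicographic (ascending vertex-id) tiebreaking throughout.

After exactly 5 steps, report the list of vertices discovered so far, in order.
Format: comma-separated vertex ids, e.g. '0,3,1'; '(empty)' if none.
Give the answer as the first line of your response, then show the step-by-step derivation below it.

4,1,0,3,5

step 1: discover 4; path=4; order=4
step 2: discover 1; path=4>1; order=4,1
step 3: discover 0; path=4>1>0; order=4,1,0
step 4: discover 3; path=4>1>0>3; order=4,1,0,3
step 5: discover 5; path=4>1>5; order=4,1,0,3,5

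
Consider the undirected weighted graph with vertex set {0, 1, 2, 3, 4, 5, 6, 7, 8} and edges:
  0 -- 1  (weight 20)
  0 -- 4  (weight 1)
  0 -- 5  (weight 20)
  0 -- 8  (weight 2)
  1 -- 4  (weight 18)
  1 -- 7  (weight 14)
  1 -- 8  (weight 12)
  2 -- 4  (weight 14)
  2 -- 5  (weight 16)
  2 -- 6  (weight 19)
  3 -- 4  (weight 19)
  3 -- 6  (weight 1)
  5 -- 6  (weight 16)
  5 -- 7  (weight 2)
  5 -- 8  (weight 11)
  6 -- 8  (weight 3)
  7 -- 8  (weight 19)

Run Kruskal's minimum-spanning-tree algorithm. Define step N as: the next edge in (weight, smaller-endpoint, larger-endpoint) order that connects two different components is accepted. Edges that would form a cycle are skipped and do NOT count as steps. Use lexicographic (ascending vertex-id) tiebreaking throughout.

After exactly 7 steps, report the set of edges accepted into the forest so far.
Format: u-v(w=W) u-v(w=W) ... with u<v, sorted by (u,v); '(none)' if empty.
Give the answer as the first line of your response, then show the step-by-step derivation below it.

0-4(w=1) 0-8(w=2) 1-8(w=12) 3-6(w=1) 5-7(w=2) 5-8(w=11) 6-8(w=3)

step 1: add edge 0-4 (w=1); MST = {0-4(w=1)}
step 2: add edge 3-6 (w=1); MST = {0-4(w=1) 3-6(w=1)}
step 3: add edge 0-8 (w=2); MST = {0-4(w=1) 0-8(w=2) 3-6(w=1)}
step 4: add edge 5-7 (w=2); MST = {0-4(w=1) 0-8(w=2) 3-6(w=1) 5-7(w=2)}
step 5: add edge 6-8 (w=3); MST = {0-4(w=1) 0-8(w=2) 3-6(w=1) 5-7(w=2) 6-8(w=3)}
step 6: add edge 5-8 (w=11); MST = {0-4(w=1) 0-8(w=2) 3-6(w=1) 5-7(w=2) 5-8(w=11) 6-8(w=3)}
step 7: add edge 1-8 (w=12); MST = {0-4(w=1) 0-8(w=2) 1-8(w=12) 3-6(w=1) 5-7(w=2) 5-8(w=11) 6-8(w=3)}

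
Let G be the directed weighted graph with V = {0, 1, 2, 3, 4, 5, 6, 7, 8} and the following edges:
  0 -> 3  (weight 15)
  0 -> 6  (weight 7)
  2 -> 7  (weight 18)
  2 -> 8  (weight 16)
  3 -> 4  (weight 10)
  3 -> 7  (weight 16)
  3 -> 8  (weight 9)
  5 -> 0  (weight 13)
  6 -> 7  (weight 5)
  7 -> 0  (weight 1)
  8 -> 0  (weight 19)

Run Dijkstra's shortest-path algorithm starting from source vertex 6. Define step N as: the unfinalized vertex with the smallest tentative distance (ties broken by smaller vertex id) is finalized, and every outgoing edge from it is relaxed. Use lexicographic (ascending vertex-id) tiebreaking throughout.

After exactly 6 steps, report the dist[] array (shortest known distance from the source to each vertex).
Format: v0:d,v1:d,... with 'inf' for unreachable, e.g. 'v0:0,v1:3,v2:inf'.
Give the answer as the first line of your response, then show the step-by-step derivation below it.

v0:6,v1:inf,v2:inf,v3:21,v4:31,v5:inf,v6:0,v7:5,v8:30

step 1: dist = v0:inf,v1:inf,v2:inf,v3:inf,v4:inf,v5:inf,v6:0,v7:5,v8:inf
step 2: dist = v0:6,v1:inf,v2:inf,v3:inf,v4:inf,v5:inf,v6:0,v7:5,v8:inf
step 3: dist = v0:6,v1:inf,v2:inf,v3:21,v4:inf,v5:inf,v6:0,v7:5,v8:inf
step 4: dist = v0:6,v1:inf,v2:inf,v3:21,v4:31,v5:inf,v6:0,v7:5,v8:30
step 5: dist = v0:6,v1:inf,v2:inf,v3:21,v4:31,v5:inf,v6:0,v7:5,v8:30
step 6: dist = v0:6,v1:inf,v2:inf,v3:21,v4:31,v5:inf,v6:0,v7:5,v8:30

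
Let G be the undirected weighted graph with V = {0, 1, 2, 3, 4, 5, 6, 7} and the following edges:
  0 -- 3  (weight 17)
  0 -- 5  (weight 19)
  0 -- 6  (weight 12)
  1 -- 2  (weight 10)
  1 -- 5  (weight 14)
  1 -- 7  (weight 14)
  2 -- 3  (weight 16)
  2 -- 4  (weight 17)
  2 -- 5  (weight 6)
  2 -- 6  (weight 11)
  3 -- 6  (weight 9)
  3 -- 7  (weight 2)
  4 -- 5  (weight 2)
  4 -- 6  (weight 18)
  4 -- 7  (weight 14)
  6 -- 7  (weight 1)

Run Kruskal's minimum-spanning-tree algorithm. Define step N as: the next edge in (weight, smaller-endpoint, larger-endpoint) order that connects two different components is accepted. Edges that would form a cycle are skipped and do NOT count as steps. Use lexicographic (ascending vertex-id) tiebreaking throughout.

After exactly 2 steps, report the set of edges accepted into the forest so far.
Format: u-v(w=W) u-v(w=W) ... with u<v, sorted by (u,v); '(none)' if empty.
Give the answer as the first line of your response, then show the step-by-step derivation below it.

3-7(w=2) 6-7(w=1)

step 1: add edge 6-7 (w=1); MST = {6-7(w=1)}
step 2: add edge 3-7 (w=2); MST = {3-7(w=2) 6-7(w=1)}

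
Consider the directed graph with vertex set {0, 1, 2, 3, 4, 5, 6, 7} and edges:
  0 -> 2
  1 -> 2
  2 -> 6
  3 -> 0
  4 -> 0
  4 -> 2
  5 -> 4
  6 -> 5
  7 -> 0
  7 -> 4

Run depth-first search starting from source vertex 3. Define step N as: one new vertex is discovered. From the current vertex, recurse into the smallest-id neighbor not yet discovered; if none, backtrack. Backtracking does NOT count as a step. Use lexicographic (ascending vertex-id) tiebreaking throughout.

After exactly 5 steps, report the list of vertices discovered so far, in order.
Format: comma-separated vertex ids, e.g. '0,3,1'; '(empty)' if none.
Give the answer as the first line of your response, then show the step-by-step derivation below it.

3,0,2,6,5

step 1: discover 3; path=3; order=3
step 2: discover 0; path=3>0; order=3,0
step 3: discover 2; path=3>0>2; order=3,0,2
step 4: discover 6; path=3>0>2>6; order=3,0,2,6
step 5: discover 5; path=3>0>2>6>5; order=3,0,2,6,5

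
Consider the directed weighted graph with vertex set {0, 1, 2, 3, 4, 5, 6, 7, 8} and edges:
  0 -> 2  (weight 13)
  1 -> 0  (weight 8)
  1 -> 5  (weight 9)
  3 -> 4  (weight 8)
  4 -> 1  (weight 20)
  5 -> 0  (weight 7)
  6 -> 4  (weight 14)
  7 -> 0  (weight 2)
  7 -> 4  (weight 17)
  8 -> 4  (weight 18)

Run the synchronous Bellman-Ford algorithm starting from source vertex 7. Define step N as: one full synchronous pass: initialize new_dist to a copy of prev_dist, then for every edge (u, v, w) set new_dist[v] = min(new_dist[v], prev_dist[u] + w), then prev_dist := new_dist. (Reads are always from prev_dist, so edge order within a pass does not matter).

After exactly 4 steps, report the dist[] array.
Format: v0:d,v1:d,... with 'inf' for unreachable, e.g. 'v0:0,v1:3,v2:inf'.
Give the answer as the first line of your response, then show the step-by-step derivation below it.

v0:2,v1:37,v2:15,v3:inf,v4:17,v5:46,v6:inf,v7:0,v8:inf

step 1: dist = v0:2,v1:inf,v2:inf,v3:inf,v4:17,v5:inf,v6:inf,v7:0,v8:inf
step 2: dist = v0:2,v1:37,v2:15,v3:inf,v4:17,v5:inf,v6:inf,v7:0,v8:inf
step 3: dist = v0:2,v1:37,v2:15,v3:inf,v4:17,v5:46,v6:inf,v7:0,v8:inf
step 4: dist = v0:2,v1:37,v2:15,v3:inf,v4:17,v5:46,v6:inf,v7:0,v8:inf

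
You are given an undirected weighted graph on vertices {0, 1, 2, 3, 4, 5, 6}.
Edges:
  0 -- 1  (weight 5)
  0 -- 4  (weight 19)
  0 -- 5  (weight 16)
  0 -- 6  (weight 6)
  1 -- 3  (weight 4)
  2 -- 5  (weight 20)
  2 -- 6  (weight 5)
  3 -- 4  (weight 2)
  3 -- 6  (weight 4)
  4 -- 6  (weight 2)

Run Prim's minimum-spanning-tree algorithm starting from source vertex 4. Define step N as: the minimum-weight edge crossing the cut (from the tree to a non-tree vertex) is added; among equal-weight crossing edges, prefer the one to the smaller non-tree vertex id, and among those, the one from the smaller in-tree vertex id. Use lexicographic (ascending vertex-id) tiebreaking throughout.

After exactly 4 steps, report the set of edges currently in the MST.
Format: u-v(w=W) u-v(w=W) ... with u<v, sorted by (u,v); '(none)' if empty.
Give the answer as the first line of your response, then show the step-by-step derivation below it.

0-1(w=5) 1-3(w=4) 3-4(w=2) 4-6(w=2)

step 1: add edge 3-4 (w=2); MST = {3-4(w=2)}
step 2: add edge 4-6 (w=2); MST = {3-4(w=2) 4-6(w=2)}
step 3: add edge 1-3 (w=4); MST = {1-3(w=4) 3-4(w=2) 4-6(w=2)}
step 4: add edge 0-1 (w=5); MST = {0-1(w=5) 1-3(w=4) 3-4(w=2) 4-6(w=2)}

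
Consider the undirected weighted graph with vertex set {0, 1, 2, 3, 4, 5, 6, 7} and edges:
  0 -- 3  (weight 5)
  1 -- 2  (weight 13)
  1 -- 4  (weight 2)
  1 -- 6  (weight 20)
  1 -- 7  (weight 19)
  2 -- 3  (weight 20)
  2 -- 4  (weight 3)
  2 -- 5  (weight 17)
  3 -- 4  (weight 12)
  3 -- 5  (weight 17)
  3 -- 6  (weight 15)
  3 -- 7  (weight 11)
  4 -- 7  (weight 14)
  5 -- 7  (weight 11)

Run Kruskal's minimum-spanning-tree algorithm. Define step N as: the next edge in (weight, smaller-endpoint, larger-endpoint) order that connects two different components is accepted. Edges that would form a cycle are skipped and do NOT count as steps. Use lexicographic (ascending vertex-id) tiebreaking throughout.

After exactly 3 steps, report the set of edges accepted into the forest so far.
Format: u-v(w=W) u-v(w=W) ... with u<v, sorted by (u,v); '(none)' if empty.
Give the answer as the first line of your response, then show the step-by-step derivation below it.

0-3(w=5) 1-4(w=2) 2-4(w=3)

step 1: add edge 1-4 (w=2); MST = {1-4(w=2)}
step 2: add edge 2-4 (w=3); MST = {1-4(w=2) 2-4(w=3)}
step 3: add edge 0-3 (w=5); MST = {0-3(w=5) 1-4(w=2) 2-4(w=3)}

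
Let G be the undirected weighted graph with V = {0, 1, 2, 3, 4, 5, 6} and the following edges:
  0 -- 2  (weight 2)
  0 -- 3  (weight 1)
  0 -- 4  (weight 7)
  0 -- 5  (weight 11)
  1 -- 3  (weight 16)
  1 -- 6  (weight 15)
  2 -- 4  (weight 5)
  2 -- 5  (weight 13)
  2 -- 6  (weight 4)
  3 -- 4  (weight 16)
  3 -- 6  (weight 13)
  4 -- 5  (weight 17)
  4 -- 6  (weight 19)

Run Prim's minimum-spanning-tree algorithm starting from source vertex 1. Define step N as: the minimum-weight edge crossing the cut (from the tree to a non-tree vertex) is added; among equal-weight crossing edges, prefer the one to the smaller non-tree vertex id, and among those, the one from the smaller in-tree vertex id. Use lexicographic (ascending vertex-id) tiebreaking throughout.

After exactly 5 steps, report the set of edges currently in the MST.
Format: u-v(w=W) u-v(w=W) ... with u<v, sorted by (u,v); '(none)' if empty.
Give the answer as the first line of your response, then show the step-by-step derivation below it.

0-2(w=2) 0-3(w=1) 1-6(w=15) 2-4(w=5) 2-6(w=4)

step 1: add edge 1-6 (w=15); MST = {1-6(w=15)}
step 2: add edge 2-6 (w=4); MST = {1-6(w=15) 2-6(w=4)}
step 3: add edge 0-2 (w=2); MST = {0-2(w=2) 1-6(w=15) 2-6(w=4)}
step 4: add edge 0-3 (w=1); MST = {0-2(w=2) 0-3(w=1) 1-6(w=15) 2-6(w=4)}
step 5: add edge 2-4 (w=5); MST = {0-2(w=2) 0-3(w=1) 1-6(w=15) 2-4(w=5) 2-6(w=4)}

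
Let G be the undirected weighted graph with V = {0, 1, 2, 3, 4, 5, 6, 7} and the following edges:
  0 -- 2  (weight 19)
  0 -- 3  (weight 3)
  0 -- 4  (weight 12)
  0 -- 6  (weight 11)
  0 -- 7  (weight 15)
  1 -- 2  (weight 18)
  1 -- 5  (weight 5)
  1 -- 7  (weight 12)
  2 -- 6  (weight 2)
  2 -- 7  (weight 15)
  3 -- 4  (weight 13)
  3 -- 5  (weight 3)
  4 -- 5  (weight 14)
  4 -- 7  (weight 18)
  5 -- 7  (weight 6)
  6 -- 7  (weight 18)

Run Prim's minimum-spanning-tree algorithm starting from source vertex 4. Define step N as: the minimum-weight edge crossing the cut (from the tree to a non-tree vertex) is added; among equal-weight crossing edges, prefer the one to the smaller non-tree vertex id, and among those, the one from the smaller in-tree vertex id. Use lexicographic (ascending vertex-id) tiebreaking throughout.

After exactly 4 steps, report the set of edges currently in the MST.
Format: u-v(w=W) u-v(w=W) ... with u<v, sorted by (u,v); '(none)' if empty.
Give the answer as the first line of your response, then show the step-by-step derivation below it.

0-3(w=3) 0-4(w=12) 1-5(w=5) 3-5(w=3)

step 1: add edge 0-4 (w=12); MST = {0-4(w=12)}
step 2: add edge 0-3 (w=3); MST = {0-3(w=3) 0-4(w=12)}
step 3: add edge 3-5 (w=3); MST = {0-3(w=3) 0-4(w=12) 3-5(w=3)}
step 4: add edge 1-5 (w=5); MST = {0-3(w=3) 0-4(w=12) 1-5(w=5) 3-5(w=3)}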